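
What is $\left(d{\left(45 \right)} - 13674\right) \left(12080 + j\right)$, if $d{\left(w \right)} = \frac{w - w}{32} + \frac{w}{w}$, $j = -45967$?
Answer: $463336951$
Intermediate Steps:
$d{\left(w \right)} = 1$ ($d{\left(w \right)} = 0 \cdot \frac{1}{32} + 1 = 0 + 1 = 1$)
$\left(d{\left(45 \right)} - 13674\right) \left(12080 + j\right) = \left(1 - 13674\right) \left(12080 - 45967\right) = \left(-13673\right) \left(-33887\right) = 463336951$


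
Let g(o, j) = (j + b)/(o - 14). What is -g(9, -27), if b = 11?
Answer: -16/5 ≈ -3.2000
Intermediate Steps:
g(o, j) = (11 + j)/(-14 + o) (g(o, j) = (j + 11)/(o - 14) = (11 + j)/(-14 + o))
-g(9, -27) = -(11 - 27)/(-14 + 9) = -(-16)/(-5) = -(-1)*(-16)/5 = -1*16/5 = -16/5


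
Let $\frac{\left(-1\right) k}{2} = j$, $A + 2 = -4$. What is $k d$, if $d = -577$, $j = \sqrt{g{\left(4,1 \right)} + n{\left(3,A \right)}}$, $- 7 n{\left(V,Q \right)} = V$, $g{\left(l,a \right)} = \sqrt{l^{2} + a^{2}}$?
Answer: $\frac{1154 \sqrt{-21 + 49 \sqrt{17}}}{7} \approx 2218.1$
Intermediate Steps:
$A = -6$ ($A = -2 - 4 = -6$)
$g{\left(l,a \right)} = \sqrt{a^{2} + l^{2}}$
$n{\left(V,Q \right)} = - \frac{V}{7}$
$j = \sqrt{- \frac{3}{7} + \sqrt{17}}$ ($j = \sqrt{\sqrt{1^{2} + 4^{2}} - \frac{3}{7}} = \sqrt{\sqrt{1 + 16} - \frac{3}{7}} = \sqrt{\sqrt{17} - \frac{3}{7}} = \sqrt{- \frac{3}{7} + \sqrt{17}} \approx 1.9221$)
$k = - \frac{2 \sqrt{-21 + 49 \sqrt{17}}}{7}$ ($k = - 2 \frac{\sqrt{-21 + 49 \sqrt{17}}}{7} = - \frac{2 \sqrt{-21 + 49 \sqrt{17}}}{7} \approx -3.8442$)
$k d = - \frac{2 \sqrt{-21 + 49 \sqrt{17}}}{7} \left(-577\right) = \frac{1154 \sqrt{-21 + 49 \sqrt{17}}}{7}$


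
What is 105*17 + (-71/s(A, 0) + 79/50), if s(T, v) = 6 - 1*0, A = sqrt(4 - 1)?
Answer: 133106/75 ≈ 1774.7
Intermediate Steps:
A = sqrt(3) ≈ 1.7320
s(T, v) = 6 (s(T, v) = 6 + 0 = 6)
105*17 + (-71/s(A, 0) + 79/50) = 105*17 + (-71/6 + 79/50) = 1785 + (-71*1/6 + 79*(1/50)) = 1785 + (-71/6 + 79/50) = 1785 - 769/75 = 133106/75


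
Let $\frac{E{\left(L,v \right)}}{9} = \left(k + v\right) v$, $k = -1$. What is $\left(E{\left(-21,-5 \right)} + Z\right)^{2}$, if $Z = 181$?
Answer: $203401$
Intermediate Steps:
$E{\left(L,v \right)} = 9 v \left(-1 + v\right)$ ($E{\left(L,v \right)} = 9 \left(-1 + v\right) v = 9 v \left(-1 + v\right)$)
$\left(E{\left(-21,-5 \right)} + Z\right)^{2} = \left(9 \left(-5\right) \left(-1 - 5\right) + 181\right)^{2} = \left(9 \left(-5\right) \left(-6\right) + 181\right)^{2} = \left(270 + 181\right)^{2} = 451^{2} = 203401$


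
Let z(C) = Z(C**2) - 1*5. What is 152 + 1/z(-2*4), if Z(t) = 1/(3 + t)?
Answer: 50701/334 ≈ 151.80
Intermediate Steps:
z(C) = -5 + 1/(3 + C**2) (z(C) = 1/(3 + C**2) - 1*5 = 1/(3 + C**2) - 5 = -5 + 1/(3 + C**2))
152 + 1/z(-2*4) = 152 + 1/(-5 + 1/(3 + (-2*4)**2)) = 152 + 1/(-5 + 1/(3 + (-8)**2)) = 152 + 1/(-5 + 1/(3 + 64)) = 152 + 1/(-5 + 1/67) = 152 + 1/(-334/67) = 152 - 67/334 = 50701/334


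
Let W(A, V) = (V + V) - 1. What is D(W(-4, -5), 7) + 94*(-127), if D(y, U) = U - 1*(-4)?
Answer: -11927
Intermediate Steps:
W(A, V) = -1 + 2*V (W(A, V) = 2*V - 1 = -1 + 2*V)
D(y, U) = 4 + U (D(y, U) = U + 4 = 4 + U)
D(W(-4, -5), 7) + 94*(-127) = (4 + 7) + 94*(-127) = 11 - 11938 = -11927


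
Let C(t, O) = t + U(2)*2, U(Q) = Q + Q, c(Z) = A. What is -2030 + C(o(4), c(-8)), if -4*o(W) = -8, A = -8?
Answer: -2020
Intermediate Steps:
c(Z) = -8
o(W) = 2 (o(W) = -¼*(-8) = 2)
U(Q) = 2*Q
C(t, O) = 8 + t (C(t, O) = t + (2*2)*2 = t + 4*2 = t + 8 = 8 + t)
-2030 + C(o(4), c(-8)) = -2030 + (8 + 2) = -2030 + 10 = -2020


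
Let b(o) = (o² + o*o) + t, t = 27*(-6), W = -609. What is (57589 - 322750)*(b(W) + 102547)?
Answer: -223834862667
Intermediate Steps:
t = -162
b(o) = -162 + 2*o² (b(o) = (o² + o*o) - 162 = (o² + o²) - 162 = 2*o² - 162 = -162 + 2*o²)
(57589 - 322750)*(b(W) + 102547) = (57589 - 322750)*((-162 + 2*(-609)²) + 102547) = -265161*((-162 + 2*370881) + 102547) = -265161*((-162 + 741762) + 102547) = -265161*(741600 + 102547) = -265161*844147 = -223834862667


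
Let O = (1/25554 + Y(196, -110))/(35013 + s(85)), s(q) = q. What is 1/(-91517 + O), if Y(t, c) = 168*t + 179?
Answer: -896894292/82080228904685 ≈ -1.0927e-5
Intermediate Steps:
Y(t, c) = 179 + 168*t
O = 846016279/896894292 (O = (1/25554 + (179 + 168*196))/(35013 + 85) = (1/25554 + (179 + 32928))/35098 = (1/25554 + 33107)*(1/35098) = (846016279/25554)*(1/35098) = 846016279/896894292 ≈ 0.94327)
1/(-91517 + O) = 1/(-91517 + 846016279/896894292) = 1/(-82080228904685/896894292) = -896894292/82080228904685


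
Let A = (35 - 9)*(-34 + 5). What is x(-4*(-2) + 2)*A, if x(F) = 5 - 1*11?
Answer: 4524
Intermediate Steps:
A = -754 (A = 26*(-29) = -754)
x(F) = -6 (x(F) = 5 - 11 = -6)
x(-4*(-2) + 2)*A = -6*(-754) = 4524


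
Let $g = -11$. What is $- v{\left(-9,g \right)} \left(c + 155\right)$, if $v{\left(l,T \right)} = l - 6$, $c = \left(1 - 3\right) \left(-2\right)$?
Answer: $2385$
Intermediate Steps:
$c = 4$ ($c = \left(-2\right) \left(-2\right) = 4$)
$v{\left(l,T \right)} = -6 + l$
$- v{\left(-9,g \right)} \left(c + 155\right) = - \left(-6 - 9\right) \left(4 + 155\right) = - \left(-15\right) 159 = \left(-1\right) \left(-2385\right) = 2385$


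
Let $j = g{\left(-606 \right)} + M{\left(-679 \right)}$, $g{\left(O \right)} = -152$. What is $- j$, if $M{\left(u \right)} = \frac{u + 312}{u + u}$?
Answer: $\frac{206049}{1358} \approx 151.73$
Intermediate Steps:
$M{\left(u \right)} = \frac{312 + u}{2 u}$
$j = - \frac{206049}{1358}$ ($j = -152 + \frac{312 - 679}{2 \left(-679\right)} = -152 + \frac{1}{2} \left(- \frac{1}{679}\right) \left(-367\right) = -152 + \frac{367}{1358} = - \frac{206049}{1358} \approx -151.73$)
$- j = \left(-1\right) \left(- \frac{206049}{1358}\right) = \frac{206049}{1358}$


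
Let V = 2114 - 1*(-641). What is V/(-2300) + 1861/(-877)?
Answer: -1339287/403420 ≈ -3.3198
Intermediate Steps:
V = 2755 (V = 2114 + 641 = 2755)
V/(-2300) + 1861/(-877) = 2755/(-2300) + 1861/(-877) = 2755*(-1/2300) + 1861*(-1/877) = -551/460 - 1861/877 = -1339287/403420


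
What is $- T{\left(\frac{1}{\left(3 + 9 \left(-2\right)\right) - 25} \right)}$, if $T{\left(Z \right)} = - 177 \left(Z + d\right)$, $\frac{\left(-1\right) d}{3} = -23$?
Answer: $\frac{488343}{40} \approx 12209.0$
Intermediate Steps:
$d = 69$ ($d = \left(-3\right) \left(-23\right) = 69$)
$T{\left(Z \right)} = -12213 - 177 Z$ ($T{\left(Z \right)} = - 177 \left(Z + 69\right) = - 177 \left(69 + Z\right) = -12213 - 177 Z$)
$- T{\left(\frac{1}{\left(3 + 9 \left(-2\right)\right) - 25} \right)} = - (-12213 - \frac{177}{\left(3 + 9 \left(-2\right)\right) - 25}) = - (-12213 - \frac{177}{\left(3 - 18\right) - 25}) = - (-12213 - \frac{177}{-15 - 25}) = - (-12213 - \frac{177}{-40}) = - (-12213 - - \frac{177}{40}) = - (-12213 + \frac{177}{40}) = \left(-1\right) \left(- \frac{488343}{40}\right) = \frac{488343}{40}$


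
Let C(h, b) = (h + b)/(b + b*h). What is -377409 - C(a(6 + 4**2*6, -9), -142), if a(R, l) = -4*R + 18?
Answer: -10423658905/27619 ≈ -3.7741e+5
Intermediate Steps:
a(R, l) = 18 - 4*R
C(h, b) = (b + h)/(b + b*h)
-377409 - C(a(6 + 4**2*6, -9), -142) = -377409 - (-142 + (18 - 4*(6 + 4**2*6)))/((-142)*(1 + (18 - 4*(6 + 4**2*6)))) = -377409 - (-1)*(-142 + (18 - 4*(6 + 16*6)))/(142*(1 + (18 - 4*(6 + 16*6)))) = -377409 - (-1)*(-142 + (18 - 4*(6 + 96)))/(142*(1 + (18 - 4*(6 + 96)))) = -377409 - (-1)*(-142 + (18 - 4*102))/(142*(1 + (18 - 4*102))) = -377409 - (-1)*(-142 + (18 - 408))/(142*(1 + (18 - 408))) = -377409 - (-1)*(-142 - 390)/(142*(1 - 390)) = -377409 - (-1)*(-532)/(142*(-389)) = -377409 - (-1)*(-1)*(-532)/(142*389) = -377409 - 1*(-266/27619) = -377409 + 266/27619 = -10423658905/27619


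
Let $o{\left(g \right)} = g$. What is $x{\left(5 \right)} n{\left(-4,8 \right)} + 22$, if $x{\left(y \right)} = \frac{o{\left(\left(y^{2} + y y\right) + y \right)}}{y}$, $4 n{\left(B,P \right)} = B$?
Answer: $11$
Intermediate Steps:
$n{\left(B,P \right)} = \frac{B}{4}$
$x{\left(y \right)} = \frac{y + 2 y^{2}}{y}$ ($x{\left(y \right)} = \frac{\left(y^{2} + y y\right) + y}{y} = \frac{\left(y^{2} + y^{2}\right) + y}{y} = \frac{2 y^{2} + y}{y} = \frac{y + 2 y^{2}}{y}$)
$x{\left(5 \right)} n{\left(-4,8 \right)} + 22 = \left(1 + 2 \cdot 5\right) \frac{1}{4} \left(-4\right) + 22 = \left(1 + 10\right) \left(-1\right) + 22 = 11 \left(-1\right) + 22 = -11 + 22 = 11$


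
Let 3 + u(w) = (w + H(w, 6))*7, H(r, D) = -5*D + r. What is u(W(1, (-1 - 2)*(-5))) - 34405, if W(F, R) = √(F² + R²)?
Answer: -34618 + 14*√226 ≈ -34408.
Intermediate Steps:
H(r, D) = r - 5*D
u(w) = -213 + 14*w (u(w) = -3 + (w + (w - 5*6))*7 = -3 + (w + (w - 30))*7 = -3 + (w + (-30 + w))*7 = -3 + (-30 + 2*w)*7 = -3 + (-210 + 14*w) = -213 + 14*w)
u(W(1, (-1 - 2)*(-5))) - 34405 = (-213 + 14*√(1² + ((-1 - 2)*(-5))²)) - 34405 = (-213 + 14*√(1 + (-3*(-5))²)) - 34405 = (-213 + 14*√(1 + 15²)) - 34405 = (-213 + 14*√(1 + 225)) - 34405 = (-213 + 14*√226) - 34405 = -34618 + 14*√226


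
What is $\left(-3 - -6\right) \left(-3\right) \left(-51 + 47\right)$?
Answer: $36$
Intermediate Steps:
$\left(-3 - -6\right) \left(-3\right) \left(-51 + 47\right) = \left(-3 + 6\right) \left(-3\right) \left(-4\right) = 3 \left(-3\right) \left(-4\right) = \left(-9\right) \left(-4\right) = 36$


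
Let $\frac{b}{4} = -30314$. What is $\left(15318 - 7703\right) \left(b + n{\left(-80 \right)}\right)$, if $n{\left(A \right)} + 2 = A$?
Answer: $-923988870$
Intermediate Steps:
$b = -121256$ ($b = 4 \left(-30314\right) = -121256$)
$n{\left(A \right)} = -2 + A$
$\left(15318 - 7703\right) \left(b + n{\left(-80 \right)}\right) = \left(15318 - 7703\right) \left(-121256 - 82\right) = 7615 \left(-121256 - 82\right) = 7615 \left(-121338\right) = -923988870$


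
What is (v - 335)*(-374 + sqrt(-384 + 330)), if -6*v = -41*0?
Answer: 125290 - 1005*I*sqrt(6) ≈ 1.2529e+5 - 2461.7*I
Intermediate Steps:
v = 0 (v = -(-41)*0/6 = -1/6*0 = 0)
(v - 335)*(-374 + sqrt(-384 + 330)) = (0 - 335)*(-374 + sqrt(-384 + 330)) = -335*(-374 + sqrt(-54)) = -335*(-374 + 3*I*sqrt(6)) = 125290 - 1005*I*sqrt(6)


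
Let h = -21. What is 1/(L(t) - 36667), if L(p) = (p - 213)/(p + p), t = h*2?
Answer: -28/1026591 ≈ -2.7275e-5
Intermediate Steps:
t = -42 (t = -21*2 = -42)
L(p) = (-213 + p)/(2*p) (L(p) = (-213 + p)/((2*p)) = (-213 + p)*(1/(2*p)) = (-213 + p)/(2*p))
1/(L(t) - 36667) = 1/((1/2)*(-213 - 42)/(-42) - 36667) = 1/((1/2)*(-1/42)*(-255) - 36667) = 1/(85/28 - 36667) = 1/(-1026591/28) = -28/1026591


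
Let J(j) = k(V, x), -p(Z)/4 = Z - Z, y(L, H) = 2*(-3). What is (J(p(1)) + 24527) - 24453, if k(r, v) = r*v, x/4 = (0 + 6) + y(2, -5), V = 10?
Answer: 74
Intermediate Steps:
y(L, H) = -6
x = 0 (x = 4*((0 + 6) - 6) = 4*(6 - 6) = 4*0 = 0)
p(Z) = 0 (p(Z) = -4*(Z - Z) = -4*0 = 0)
J(j) = 0 (J(j) = 10*0 = 0)
(J(p(1)) + 24527) - 24453 = (0 + 24527) - 24453 = 24527 - 24453 = 74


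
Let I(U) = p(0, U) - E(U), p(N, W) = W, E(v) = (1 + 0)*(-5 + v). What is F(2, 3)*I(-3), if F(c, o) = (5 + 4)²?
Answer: 405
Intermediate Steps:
E(v) = -5 + v (E(v) = 1*(-5 + v) = -5 + v)
F(c, o) = 81 (F(c, o) = 9² = 81)
I(U) = 5 (I(U) = U - (-5 + U) = U + (5 - U) = 5)
F(2, 3)*I(-3) = 81*5 = 405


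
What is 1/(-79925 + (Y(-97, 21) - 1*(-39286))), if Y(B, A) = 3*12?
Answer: -1/40603 ≈ -2.4629e-5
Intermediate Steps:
Y(B, A) = 36
1/(-79925 + (Y(-97, 21) - 1*(-39286))) = 1/(-79925 + (36 - 1*(-39286))) = 1/(-79925 + (36 + 39286)) = 1/(-79925 + 39322) = 1/(-40603) = -1/40603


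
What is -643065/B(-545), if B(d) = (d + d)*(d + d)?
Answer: -128613/237620 ≈ -0.54125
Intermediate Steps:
B(d) = 4*d**2 (B(d) = (2*d)*(2*d) = 4*d**2)
-643065/B(-545) = -643065/(4*(-545)**2) = -643065/(4*297025) = -643065/1188100 = -643065*1/1188100 = -128613/237620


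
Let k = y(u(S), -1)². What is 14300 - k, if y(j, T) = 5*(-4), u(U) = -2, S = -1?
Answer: 13900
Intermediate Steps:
y(j, T) = -20
k = 400 (k = (-20)² = 400)
14300 - k = 14300 - 1*400 = 14300 - 400 = 13900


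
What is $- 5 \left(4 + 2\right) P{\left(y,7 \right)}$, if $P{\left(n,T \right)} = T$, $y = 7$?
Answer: $-210$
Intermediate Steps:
$- 5 \left(4 + 2\right) P{\left(y,7 \right)} = - 5 \left(4 + 2\right) 7 = \left(-5\right) 6 \cdot 7 = \left(-30\right) 7 = -210$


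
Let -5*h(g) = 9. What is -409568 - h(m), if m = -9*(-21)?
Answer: -2047831/5 ≈ -4.0957e+5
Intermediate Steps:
m = 189
h(g) = -9/5 (h(g) = -1/5*9 = -9/5)
-409568 - h(m) = -409568 - 1*(-9/5) = -409568 + 9/5 = -2047831/5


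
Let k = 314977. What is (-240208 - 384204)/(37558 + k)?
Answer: -624412/352535 ≈ -1.7712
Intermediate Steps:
(-240208 - 384204)/(37558 + k) = (-240208 - 384204)/(37558 + 314977) = -624412/352535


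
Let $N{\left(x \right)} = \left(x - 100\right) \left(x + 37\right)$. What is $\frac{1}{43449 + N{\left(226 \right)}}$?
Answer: $\frac{1}{76587} \approx 1.3057 \cdot 10^{-5}$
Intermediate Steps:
$N{\left(x \right)} = \left(-100 + x\right) \left(37 + x\right)$
$\frac{1}{43449 + N{\left(226 \right)}} = \frac{1}{43449 - \left(17938 - 51076\right)} = \frac{1}{43449 - -33138} = \frac{1}{43449 + 33138} = \frac{1}{76587}$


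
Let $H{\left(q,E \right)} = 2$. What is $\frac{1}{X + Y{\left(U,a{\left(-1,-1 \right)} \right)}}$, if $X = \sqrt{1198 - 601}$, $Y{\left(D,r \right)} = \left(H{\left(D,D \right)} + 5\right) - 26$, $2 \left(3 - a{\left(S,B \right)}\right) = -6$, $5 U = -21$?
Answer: $\frac{19}{236} + \frac{\sqrt{597}}{236} \approx 0.18404$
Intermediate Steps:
$U = - \frac{21}{5}$ ($U = \frac{1}{5} \left(-21\right) = - \frac{21}{5} \approx -4.2$)
$a{\left(S,B \right)} = 6$ ($a{\left(S,B \right)} = 3 - -3 = 3 + 3 = 6$)
$Y{\left(D,r \right)} = -19$ ($Y{\left(D,r \right)} = \left(2 + 5\right) - 26 = 7 - 26 = -19$)
$X = \sqrt{597} \approx 24.434$
$\frac{1}{X + Y{\left(U,a{\left(-1,-1 \right)} \right)}} = \frac{1}{\sqrt{597} - 19} = \frac{1}{-19 + \sqrt{597}}$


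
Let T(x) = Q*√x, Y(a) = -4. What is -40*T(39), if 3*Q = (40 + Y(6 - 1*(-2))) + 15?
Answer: -680*√39 ≈ -4246.6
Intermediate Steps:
Q = 17 (Q = ((40 - 4) + 15)/3 = (36 + 15)/3 = (⅓)*51 = 17)
T(x) = 17*√x
-40*T(39) = -680*√39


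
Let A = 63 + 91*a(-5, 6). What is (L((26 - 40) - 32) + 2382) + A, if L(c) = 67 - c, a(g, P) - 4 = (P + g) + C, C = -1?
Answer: 2922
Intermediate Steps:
a(g, P) = 3 + P + g (a(g, P) = 4 + ((P + g) - 1) = 4 + (-1 + P + g) = 3 + P + g)
A = 427 (A = 63 + 91*(3 + 6 - 5) = 63 + 91*4 = 63 + 364 = 427)
(L((26 - 40) - 32) + 2382) + A = ((67 - ((26 - 40) - 32)) + 2382) + 427 = ((67 - (-14 - 32)) + 2382) + 427 = ((67 - 1*(-46)) + 2382) + 427 = ((67 + 46) + 2382) + 427 = (113 + 2382) + 427 = 2495 + 427 = 2922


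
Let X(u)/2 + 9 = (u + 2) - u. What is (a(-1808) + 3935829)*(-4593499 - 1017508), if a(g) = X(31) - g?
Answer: -22094030216361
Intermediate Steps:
X(u) = -14 (X(u) = -18 + 2*((u + 2) - u) = -18 + 2*((2 + u) - u) = -18 + 2*2 = -18 + 4 = -14)
a(g) = -14 - g
(a(-1808) + 3935829)*(-4593499 - 1017508) = ((-14 - 1*(-1808)) + 3935829)*(-4593499 - 1017508) = ((-14 + 1808) + 3935829)*(-5611007) = (1794 + 3935829)*(-5611007) = 3937623*(-5611007) = -22094030216361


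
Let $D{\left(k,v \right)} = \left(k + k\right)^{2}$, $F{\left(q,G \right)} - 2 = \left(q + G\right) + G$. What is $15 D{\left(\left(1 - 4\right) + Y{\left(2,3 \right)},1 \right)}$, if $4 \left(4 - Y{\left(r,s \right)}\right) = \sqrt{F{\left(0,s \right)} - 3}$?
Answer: $\frac{315}{4} - 30 \sqrt{5} \approx 11.668$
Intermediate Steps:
$F{\left(q,G \right)} = 2 + q + 2 G$ ($F{\left(q,G \right)} = 2 + \left(\left(q + G\right) + G\right) = 2 + \left(\left(G + q\right) + G\right) = 2 + \left(q + 2 G\right) = 2 + q + 2 G$)
$Y{\left(r,s \right)} = 4 - \frac{\sqrt{-1 + 2 s}}{4}$ ($Y{\left(r,s \right)} = 4 - \frac{\sqrt{\left(2 + 0 + 2 s\right) - 3}}{4} = 4 - \frac{\sqrt{\left(2 + 2 s\right) - 3}}{4} = 4 - \frac{\sqrt{-1 + 2 s}}{4}$)
$D{\left(k,v \right)} = 4 k^{2}$ ($D{\left(k,v \right)} = \left(2 k\right)^{2} = 4 k^{2}$)
$15 D{\left(\left(1 - 4\right) + Y{\left(2,3 \right)},1 \right)} = 15 \cdot 4 \left(\left(1 - 4\right) + \left(4 - \frac{\sqrt{-1 + 2 \cdot 3}}{4}\right)\right)^{2} = 15 \cdot 4 \left(-3 + \left(4 - \frac{\sqrt{-1 + 6}}{4}\right)\right)^{2} = 15 \cdot 4 \left(-3 + \left(4 - \frac{\sqrt{5}}{4}\right)\right)^{2} = 15 \cdot 4 \left(1 - \frac{\sqrt{5}}{4}\right)^{2} = 60 \left(1 - \frac{\sqrt{5}}{4}\right)^{2}$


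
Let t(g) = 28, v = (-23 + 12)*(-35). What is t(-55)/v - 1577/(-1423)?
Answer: 92427/78265 ≈ 1.1810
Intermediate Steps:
v = 385 (v = -11*(-35) = 385)
t(-55)/v - 1577/(-1423) = 28/385 - 1577/(-1423) = 28*(1/385) - 1577*(-1/1423) = 4/55 + 1577/1423 = 92427/78265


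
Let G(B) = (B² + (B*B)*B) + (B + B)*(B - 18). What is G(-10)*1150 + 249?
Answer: -390751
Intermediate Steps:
G(B) = B² + B³ + 2*B*(-18 + B) (G(B) = (B² + B²*B) + (2*B)*(-18 + B) = (B² + B³) + 2*B*(-18 + B) = B² + B³ + 2*B*(-18 + B))
G(-10)*1150 + 249 = -10*(-36 + (-10)² + 3*(-10))*1150 + 249 = -10*(-36 + 100 - 30)*1150 + 249 = -10*34*1150 + 249 = -340*1150 + 249 = -391000 + 249 = -390751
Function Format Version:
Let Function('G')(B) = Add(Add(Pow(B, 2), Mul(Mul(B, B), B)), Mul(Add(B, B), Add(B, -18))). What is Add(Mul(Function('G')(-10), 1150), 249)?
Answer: -390751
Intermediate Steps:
Function('G')(B) = Add(Pow(B, 2), Pow(B, 3), Mul(2, B, Add(-18, B))) (Function('G')(B) = Add(Add(Pow(B, 2), Mul(Pow(B, 2), B)), Mul(Mul(2, B), Add(-18, B))) = Add(Add(Pow(B, 2), Pow(B, 3)), Mul(2, B, Add(-18, B))) = Add(Pow(B, 2), Pow(B, 3), Mul(2, B, Add(-18, B))))
Add(Mul(Function('G')(-10), 1150), 249) = Add(Mul(Mul(-10, Add(-36, Pow(-10, 2), Mul(3, -10))), 1150), 249) = Add(Mul(Mul(-10, Add(-36, 100, -30)), 1150), 249) = Add(Mul(Mul(-10, 34), 1150), 249) = Add(Mul(-340, 1150), 249) = Add(-391000, 249) = -390751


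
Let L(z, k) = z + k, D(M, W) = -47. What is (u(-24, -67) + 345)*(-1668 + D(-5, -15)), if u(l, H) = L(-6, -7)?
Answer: -569380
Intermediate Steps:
L(z, k) = k + z
u(l, H) = -13 (u(l, H) = -7 - 6 = -13)
(u(-24, -67) + 345)*(-1668 + D(-5, -15)) = (-13 + 345)*(-1668 - 47) = 332*(-1715) = -569380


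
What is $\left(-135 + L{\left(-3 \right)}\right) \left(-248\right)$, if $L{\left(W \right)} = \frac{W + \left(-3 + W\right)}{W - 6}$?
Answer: $33232$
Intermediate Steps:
$L{\left(W \right)} = \frac{-3 + 2 W}{-6 + W}$
$\left(-135 + L{\left(-3 \right)}\right) \left(-248\right) = \left(-135 + \frac{-3 + 2 \left(-3\right)}{-6 - 3}\right) \left(-248\right) = \left(-135 + \frac{-3 - 6}{-9}\right) \left(-248\right) = \left(-135 - -1\right) \left(-248\right) = \left(-135 + 1\right) \left(-248\right) = \left(-134\right) \left(-248\right) = 33232$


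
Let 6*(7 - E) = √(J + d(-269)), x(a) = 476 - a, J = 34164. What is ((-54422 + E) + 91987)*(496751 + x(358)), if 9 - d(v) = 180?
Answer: 18668362068 - 496869*√3777/2 ≈ 1.8653e+10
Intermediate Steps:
d(v) = -171 (d(v) = 9 - 1*180 = 9 - 180 = -171)
E = 7 - √3777/2 (E = 7 - √(34164 - 171)/6 = 7 - √3777/2 ≈ -23.729)
((-54422 + E) + 91987)*(496751 + x(358)) = ((-54422 + (7 - √3777/2)) + 91987)*(496751 + (476 - 1*358)) = ((-54415 - √3777/2) + 91987)*(496751 + (476 - 358)) = (37572 - √3777/2)*(496751 + 118) = (37572 - √3777/2)*496869 = 18668362068 - 496869*√3777/2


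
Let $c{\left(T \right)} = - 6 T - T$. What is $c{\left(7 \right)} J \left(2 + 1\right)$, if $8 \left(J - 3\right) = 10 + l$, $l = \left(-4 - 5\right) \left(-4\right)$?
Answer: $- \frac{5145}{4} \approx -1286.3$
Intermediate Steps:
$l = 36$ ($l = \left(-9\right) \left(-4\right) = 36$)
$c{\left(T \right)} = - 7 T$
$J = \frac{35}{4}$ ($J = 3 + \frac{10 + 36}{8} = 3 + \frac{1}{8} \cdot 46 = 3 + \frac{23}{4} = \frac{35}{4} \approx 8.75$)
$c{\left(7 \right)} J \left(2 + 1\right) = \left(-7\right) 7 \cdot \frac{35}{4} \left(2 + 1\right) = \left(-49\right) \frac{35}{4} \cdot 3 = \left(- \frac{1715}{4}\right) 3 = - \frac{5145}{4}$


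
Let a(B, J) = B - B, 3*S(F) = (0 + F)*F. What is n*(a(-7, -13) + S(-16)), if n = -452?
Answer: -115712/3 ≈ -38571.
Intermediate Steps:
S(F) = F²/3 (S(F) = ((0 + F)*F)/3 = (F*F)/3 = F²/3)
a(B, J) = 0
n*(a(-7, -13) + S(-16)) = -452*(0 + (⅓)*(-16)²) = -452*(0 + (⅓)*256) = -452*(0 + 256/3) = -452*256/3 = -115712/3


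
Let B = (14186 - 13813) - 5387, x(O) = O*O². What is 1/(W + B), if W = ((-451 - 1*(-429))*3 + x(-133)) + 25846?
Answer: -1/2331871 ≈ -4.2884e-7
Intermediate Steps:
x(O) = O³
B = -5014 (B = 373 - 5387 = -5014)
W = -2326857 (W = ((-451 - 1*(-429))*3 + (-133)³) + 25846 = ((-451 + 429)*3 - 2352637) + 25846 = (-22*3 - 2352637) + 25846 = (-66 - 2352637) + 25846 = -2352703 + 25846 = -2326857)
1/(W + B) = 1/(-2326857 - 5014) = 1/(-2331871) = -1/2331871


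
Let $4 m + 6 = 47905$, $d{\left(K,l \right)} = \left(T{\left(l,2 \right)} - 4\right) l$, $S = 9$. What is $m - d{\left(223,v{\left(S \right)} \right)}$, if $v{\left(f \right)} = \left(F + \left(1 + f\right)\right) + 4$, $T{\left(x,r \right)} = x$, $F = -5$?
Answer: $\frac{47719}{4} \approx 11930.0$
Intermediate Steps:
$v{\left(f \right)} = f$ ($v{\left(f \right)} = \left(-5 + \left(1 + f\right)\right) + 4 = \left(-4 + f\right) + 4 = f$)
$d{\left(K,l \right)} = l \left(-4 + l\right)$ ($d{\left(K,l \right)} = \left(l - 4\right) l = \left(-4 + l\right) l = l \left(-4 + l\right)$)
$m = \frac{47899}{4}$ ($m = - \frac{3}{2} + \frac{1}{4} \cdot 47905 = - \frac{3}{2} + \frac{47905}{4} = \frac{47899}{4} \approx 11975.0$)
$m - d{\left(223,v{\left(S \right)} \right)} = \frac{47899}{4} - 9 \left(-4 + 9\right) = \frac{47899}{4} - 9 \cdot 5 = \frac{47899}{4} - 45 = \frac{47719}{4}$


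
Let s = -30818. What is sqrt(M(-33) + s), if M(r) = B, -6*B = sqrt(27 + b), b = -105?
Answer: sqrt(-1109448 - 6*I*sqrt(78))/6 ≈ 0.0041924 - 175.55*I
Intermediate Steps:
B = -I*sqrt(78)/6 (B = -sqrt(27 - 105)/6 = -I*sqrt(78)/6 ≈ -1.472*I)
M(r) = -I*sqrt(78)/6
sqrt(M(-33) + s) = sqrt(-I*sqrt(78)/6 - 30818) = sqrt(-30818 - I*sqrt(78)/6)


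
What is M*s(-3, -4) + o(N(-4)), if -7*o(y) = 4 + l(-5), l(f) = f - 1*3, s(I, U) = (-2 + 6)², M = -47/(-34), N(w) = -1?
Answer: 2700/119 ≈ 22.689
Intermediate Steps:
M = 47/34 (M = -47*(-1/34) = 47/34 ≈ 1.3824)
s(I, U) = 16 (s(I, U) = 4² = 16)
l(f) = -3 + f (l(f) = f - 3 = -3 + f)
o(y) = 4/7 (o(y) = -(4 + (-3 - 5))/7 = -(4 - 8)/7 = -⅐*(-4) = 4/7)
M*s(-3, -4) + o(N(-4)) = (47/34)*16 + 4/7 = 376/17 + 4/7 = 2700/119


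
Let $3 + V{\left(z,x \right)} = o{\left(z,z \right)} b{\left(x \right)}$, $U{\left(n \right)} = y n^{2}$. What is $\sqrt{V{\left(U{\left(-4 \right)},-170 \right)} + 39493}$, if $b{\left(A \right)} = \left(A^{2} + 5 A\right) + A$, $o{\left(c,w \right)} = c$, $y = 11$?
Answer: $\sqrt{4946370} \approx 2224.0$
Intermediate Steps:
$b{\left(A \right)} = A^{2} + 6 A$
$U{\left(n \right)} = 11 n^{2}$
$V{\left(z,x \right)} = -3 + x z \left(6 + x\right)$ ($V{\left(z,x \right)} = -3 + z x \left(6 + x\right) = -3 + x z \left(6 + x\right)$)
$\sqrt{V{\left(U{\left(-4 \right)},-170 \right)} + 39493} = \sqrt{\left(-3 - 170 \cdot 11 \left(-4\right)^{2} \left(6 - 170\right)\right) + 39493} = \sqrt{\left(-3 - 170 \cdot 11 \cdot 16 \left(-164\right)\right) + 39493} = \sqrt{\left(-3 - 29920 \left(-164\right)\right) + 39493} = \sqrt{\left(-3 + 4906880\right) + 39493} = \sqrt{4906877 + 39493} = \sqrt{4946370}$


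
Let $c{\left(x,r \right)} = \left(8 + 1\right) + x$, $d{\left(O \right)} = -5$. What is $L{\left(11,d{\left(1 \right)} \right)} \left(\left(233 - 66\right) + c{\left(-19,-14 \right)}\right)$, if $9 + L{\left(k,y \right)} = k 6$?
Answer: $8949$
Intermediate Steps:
$c{\left(x,r \right)} = 9 + x$
$L{\left(k,y \right)} = -9 + 6 k$ ($L{\left(k,y \right)} = -9 + k 6 = -9 + 6 k$)
$L{\left(11,d{\left(1 \right)} \right)} \left(\left(233 - 66\right) + c{\left(-19,-14 \right)}\right) = \left(-9 + 6 \cdot 11\right) \left(\left(233 - 66\right) + \left(9 - 19\right)\right) = \left(-9 + 66\right) \left(\left(233 - 66\right) - 10\right) = 57 \left(167 - 10\right) = 57 \cdot 157 = 8949$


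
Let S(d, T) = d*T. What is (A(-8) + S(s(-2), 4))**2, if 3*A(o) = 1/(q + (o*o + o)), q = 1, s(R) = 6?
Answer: 16851025/29241 ≈ 576.28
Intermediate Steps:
S(d, T) = T*d
A(o) = 1/(3*(1 + o + o**2)) (A(o) = 1/(3*(1 + (o*o + o))) = 1/(3*(1 + (o**2 + o))) = 1/(3*(1 + (o + o**2))) = 1/(3*(1 + o + o**2)))
(A(-8) + S(s(-2), 4))**2 = (1/(3*(1 - 8 + (-8)**2)) + 4*6)**2 = (1/(3*(1 - 8 + 64)) + 24)**2 = ((1/3)/57 + 24)**2 = ((1/3)*(1/57) + 24)**2 = (1/171 + 24)**2 = (4105/171)**2 = 16851025/29241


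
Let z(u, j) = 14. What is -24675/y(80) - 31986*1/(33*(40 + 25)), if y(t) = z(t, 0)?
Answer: -2541699/1430 ≈ -1777.4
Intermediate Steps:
y(t) = 14
-24675/y(80) - 31986*1/(33*(40 + 25)) = -24675/14 - 31986*1/(33*(40 + 25)) = -24675*1/14 - 31986/(33*65) = -3525/2 - 31986/2145 = -3525/2 - 31986*1/2145 = -3525/2 - 10662/715 = -2541699/1430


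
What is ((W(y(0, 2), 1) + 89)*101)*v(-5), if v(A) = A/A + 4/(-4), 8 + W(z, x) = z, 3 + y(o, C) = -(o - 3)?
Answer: 0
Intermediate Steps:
y(o, C) = -o (y(o, C) = -3 - (o - 3) = -3 - (-3 + o) = -3 + (3 - o) = -o)
W(z, x) = -8 + z
v(A) = 0 (v(A) = 1 + 4*(-¼) = 1 - 1 = 0)
((W(y(0, 2), 1) + 89)*101)*v(-5) = (((-8 - 1*0) + 89)*101)*0 = (((-8 + 0) + 89)*101)*0 = ((-8 + 89)*101)*0 = (81*101)*0 = 8181*0 = 0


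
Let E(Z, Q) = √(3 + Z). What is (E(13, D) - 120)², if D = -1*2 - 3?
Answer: 13456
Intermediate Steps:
D = -5 (D = -2 - 3 = -5)
(E(13, D) - 120)² = (√(3 + 13) - 120)² = (√16 - 120)² = (4 - 120)² = (-116)² = 13456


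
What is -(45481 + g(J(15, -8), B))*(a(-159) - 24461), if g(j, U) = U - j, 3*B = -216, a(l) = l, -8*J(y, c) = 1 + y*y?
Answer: 1118665095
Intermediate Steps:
J(y, c) = -⅛ - y²/8 (J(y, c) = -(1 + y*y)/8 = -(1 + y²)/8 = -⅛ - y²/8)
B = -72 (B = (⅓)*(-216) = -72)
-(45481 + g(J(15, -8), B))*(a(-159) - 24461) = -(45481 + (-72 - (-⅛ - ⅛*15²)))*(-159 - 24461) = -(45481 + (-72 - (-⅛ - ⅛*225)))*(-24620) = -(45481 + (-72 - (-⅛ - 225/8)))*(-24620) = -(45481 + (-72 - 1*(-113/4)))*(-24620) = -(45481 + (-72 + 113/4))*(-24620) = -(45481 - 175/4)*(-24620) = -181749*(-24620)/4 = -1*(-1118665095) = 1118665095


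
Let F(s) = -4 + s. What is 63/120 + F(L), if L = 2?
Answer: -59/40 ≈ -1.4750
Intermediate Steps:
63/120 + F(L) = 63/120 + (-4 + 2) = 63*(1/120) - 2 = 21/40 - 2 = -59/40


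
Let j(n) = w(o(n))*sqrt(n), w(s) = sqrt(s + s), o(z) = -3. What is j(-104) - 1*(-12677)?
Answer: 12677 - 4*sqrt(39) ≈ 12652.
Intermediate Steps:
w(s) = sqrt(2)*sqrt(s) (w(s) = sqrt(2*s) = sqrt(2)*sqrt(s))
j(n) = I*sqrt(6)*sqrt(n) (j(n) = (sqrt(2)*sqrt(-3))*sqrt(n) = (sqrt(2)*(I*sqrt(3)))*sqrt(n) = (I*sqrt(6))*sqrt(n) = I*sqrt(6)*sqrt(n))
j(-104) - 1*(-12677) = I*sqrt(6)*sqrt(-104) - 1*(-12677) = I*sqrt(6)*(2*I*sqrt(26)) + 12677 = -4*sqrt(39) + 12677 = 12677 - 4*sqrt(39)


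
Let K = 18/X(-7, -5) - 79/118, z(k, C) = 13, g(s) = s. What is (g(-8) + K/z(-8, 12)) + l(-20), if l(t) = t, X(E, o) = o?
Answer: -217279/7670 ≈ -28.328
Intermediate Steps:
K = -2519/590 (K = 18/(-5) - 79/118 = 18*(-1/5) - 79*1/118 = -18/5 - 79/118 = -2519/590 ≈ -4.2695)
(g(-8) + K/z(-8, 12)) + l(-20) = (-8 - 2519/590/13) - 20 = (-8 - 2519/590*1/13) - 20 = (-8 - 2519/7670) - 20 = -63879/7670 - 20 = -217279/7670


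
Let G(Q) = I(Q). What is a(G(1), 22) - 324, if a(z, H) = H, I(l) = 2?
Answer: -302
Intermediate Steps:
G(Q) = 2
a(G(1), 22) - 324 = 22 - 324 = -302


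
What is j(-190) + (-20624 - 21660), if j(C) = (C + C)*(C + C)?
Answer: 102116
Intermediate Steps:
j(C) = 4*C² (j(C) = (2*C)*(2*C) = 4*C²)
j(-190) + (-20624 - 21660) = 4*(-190)² + (-20624 - 21660) = 4*36100 - 42284 = 144400 - 42284 = 102116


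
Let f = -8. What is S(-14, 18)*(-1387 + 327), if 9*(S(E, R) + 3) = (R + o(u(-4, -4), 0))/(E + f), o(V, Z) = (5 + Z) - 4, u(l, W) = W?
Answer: 324890/99 ≈ 3281.7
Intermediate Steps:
o(V, Z) = 1 + Z
S(E, R) = -3 + (1 + R)/(9*(-8 + E)) (S(E, R) = -3 + ((R + (1 + 0))/(E - 8))/9 = -3 + ((R + 1)/(-8 + E))/9 = -3 + ((1 + R)/(-8 + E))/9 = -3 + (1 + R)/(9*(-8 + E)))
S(-14, 18)*(-1387 + 327) = ((217 + 18 - 27*(-14))/(9*(-8 - 14)))*(-1387 + 327) = ((⅑)*(217 + 18 + 378)/(-22))*(-1060) = ((⅑)*(-1/22)*613)*(-1060) = -613/198*(-1060) = 324890/99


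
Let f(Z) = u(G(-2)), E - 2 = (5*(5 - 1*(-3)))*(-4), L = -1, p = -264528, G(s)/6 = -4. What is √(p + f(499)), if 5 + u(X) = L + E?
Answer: 2*I*√66173 ≈ 514.48*I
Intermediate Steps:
G(s) = -24 (G(s) = 6*(-4) = -24)
E = -158 (E = 2 + (5*(5 - 1*(-3)))*(-4) = 2 + (5*(5 + 3))*(-4) = 2 + (5*8)*(-4) = 2 + 40*(-4) = 2 - 160 = -158)
u(X) = -164 (u(X) = -5 + (-1 - 158) = -5 - 159 = -164)
f(Z) = -164
√(p + f(499)) = √(-264528 - 164) = √(-264692) = 2*I*√66173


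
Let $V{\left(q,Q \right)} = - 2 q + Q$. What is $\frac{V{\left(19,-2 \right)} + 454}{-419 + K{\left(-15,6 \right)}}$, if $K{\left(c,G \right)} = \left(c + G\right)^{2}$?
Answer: $- \frac{207}{169} \approx -1.2249$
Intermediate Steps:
$K{\left(c,G \right)} = \left(G + c\right)^{2}$
$V{\left(q,Q \right)} = Q - 2 q$
$\frac{V{\left(19,-2 \right)} + 454}{-419 + K{\left(-15,6 \right)}} = \frac{\left(-2 - 38\right) + 454}{-419 + \left(6 - 15\right)^{2}} = \frac{\left(-2 - 38\right) + 454}{-419 + \left(-9\right)^{2}} = \frac{-40 + 454}{-419 + 81} = \frac{414}{-338} = 414 \left(- \frac{1}{338}\right) = - \frac{207}{169}$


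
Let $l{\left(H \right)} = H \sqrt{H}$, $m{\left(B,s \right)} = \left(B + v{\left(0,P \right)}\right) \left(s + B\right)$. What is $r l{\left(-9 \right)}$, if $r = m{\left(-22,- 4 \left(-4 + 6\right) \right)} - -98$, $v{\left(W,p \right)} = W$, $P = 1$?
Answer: $- 20466 i \approx - 20466.0 i$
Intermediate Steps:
$m{\left(B,s \right)} = B \left(B + s\right)$ ($m{\left(B,s \right)} = \left(B + 0\right) \left(s + B\right) = B \left(B + s\right)$)
$l{\left(H \right)} = H^{\frac{3}{2}}$
$r = 758$ ($r = - 22 \left(-22 - 4 \left(-4 + 6\right)\right) - -98 = - 22 \left(-22 - 8\right) + 98 = \left(-22\right) \left(-30\right) + 98 = 660 + 98 = 758$)
$r l{\left(-9 \right)} = 758 \left(-9\right)^{\frac{3}{2}} = 758 \left(- 27 i\right) = - 20466 i$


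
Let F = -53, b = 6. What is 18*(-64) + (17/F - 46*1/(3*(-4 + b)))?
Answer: -184438/159 ≈ -1160.0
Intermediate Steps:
18*(-64) + (17/F - 46*1/(3*(-4 + b))) = 18*(-64) + (17/(-53) - 46*1/(3*(-4 + 6))) = -1152 + (17*(-1/53) - 46/(2*3)) = -1152 + (-17/53 - 46/6) = -1152 + (-17/53 - 46*⅙) = -1152 + (-17/53 - 23/3) = -1152 - 1270/159 = -184438/159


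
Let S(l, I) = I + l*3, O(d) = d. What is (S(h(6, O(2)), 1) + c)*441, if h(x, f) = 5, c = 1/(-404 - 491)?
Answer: 6314679/895 ≈ 7055.5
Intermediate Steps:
c = -1/895 (c = 1/(-895) = -1/895 ≈ -0.0011173)
S(l, I) = I + 3*l
(S(h(6, O(2)), 1) + c)*441 = ((1 + 3*5) - 1/895)*441 = ((1 + 15) - 1/895)*441 = (16 - 1/895)*441 = (14319/895)*441 = 6314679/895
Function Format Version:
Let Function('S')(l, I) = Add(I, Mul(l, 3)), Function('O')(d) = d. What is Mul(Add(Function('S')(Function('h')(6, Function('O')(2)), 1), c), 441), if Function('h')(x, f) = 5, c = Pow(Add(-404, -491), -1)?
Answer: Rational(6314679, 895) ≈ 7055.5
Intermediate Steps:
c = Rational(-1, 895) (c = Pow(-895, -1) = Rational(-1, 895) ≈ -0.0011173)
Function('S')(l, I) = Add(I, Mul(3, l))
Mul(Add(Function('S')(Function('h')(6, Function('O')(2)), 1), c), 441) = Mul(Add(Add(1, Mul(3, 5)), Rational(-1, 895)), 441) = Mul(Add(Add(1, 15), Rational(-1, 895)), 441) = Mul(Add(16, Rational(-1, 895)), 441) = Mul(Rational(14319, 895), 441) = Rational(6314679, 895)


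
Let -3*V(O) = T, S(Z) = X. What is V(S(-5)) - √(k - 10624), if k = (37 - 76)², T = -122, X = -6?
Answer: 122/3 - I*√9103 ≈ 40.667 - 95.41*I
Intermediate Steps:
S(Z) = -6
V(O) = 122/3 (V(O) = -⅓*(-122) = 122/3)
k = 1521 (k = (-39)² = 1521)
V(S(-5)) - √(k - 10624) = 122/3 - √(1521 - 10624) = 122/3 - √(-9103) = 122/3 - I*√9103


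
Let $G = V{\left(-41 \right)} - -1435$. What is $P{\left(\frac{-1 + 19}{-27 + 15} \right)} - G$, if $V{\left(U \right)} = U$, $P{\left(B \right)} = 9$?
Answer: $-1385$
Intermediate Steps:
$G = 1394$ ($G = -41 - -1435 = -41 + 1435 = 1394$)
$P{\left(\frac{-1 + 19}{-27 + 15} \right)} - G = 9 - 1394 = -1385$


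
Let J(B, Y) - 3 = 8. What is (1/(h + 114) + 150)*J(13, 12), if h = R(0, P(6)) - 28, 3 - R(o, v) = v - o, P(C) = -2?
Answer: 150161/91 ≈ 1650.1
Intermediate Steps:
R(o, v) = 3 + o - v (R(o, v) = 3 - (v - o) = 3 + (o - v) = 3 + o - v)
J(B, Y) = 11 (J(B, Y) = 3 + 8 = 11)
h = -23 (h = (3 + 0 - 1*(-2)) - 28 = (3 + 0 + 2) - 28 = 5 - 28 = -23)
(1/(h + 114) + 150)*J(13, 12) = (1/(-23 + 114) + 150)*11 = (1/91 + 150)*11 = (13651/91)*11 = 150161/91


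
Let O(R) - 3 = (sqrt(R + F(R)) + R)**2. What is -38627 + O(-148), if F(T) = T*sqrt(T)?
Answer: -38624 + 4*(74 - sqrt(37)*sqrt(-1 - 2*I*sqrt(37)))**2 ≈ -25392.0 + 7452.9*I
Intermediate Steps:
F(T) = T**(3/2)
O(R) = 3 + (R + sqrt(R + R**(3/2)))**2 (O(R) = 3 + (sqrt(R + R**(3/2)) + R)**2 = 3 + (R + sqrt(R + R**(3/2)))**2)
-38627 + O(-148) = -38627 + (3 + (-148 + sqrt(-148 + (-148)**(3/2)))**2) = -38627 + (3 + (-148 + sqrt(-148 - 296*I*sqrt(37)))**2) = -38624 + (-148 + sqrt(-148 - 296*I*sqrt(37)))**2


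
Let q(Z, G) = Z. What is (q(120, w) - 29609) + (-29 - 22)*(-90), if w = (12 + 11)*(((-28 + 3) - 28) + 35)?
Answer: -24899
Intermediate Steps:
w = -414 (w = 23*((-25 - 28) + 35) = 23*(-53 + 35) = 23*(-18) = -414)
(q(120, w) - 29609) + (-29 - 22)*(-90) = (120 - 29609) + (-29 - 22)*(-90) = -29489 - 51*(-90) = -29489 + 4590 = -24899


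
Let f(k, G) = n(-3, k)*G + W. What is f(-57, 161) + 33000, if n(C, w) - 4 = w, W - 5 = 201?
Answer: 24673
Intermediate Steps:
W = 206 (W = 5 + 201 = 206)
n(C, w) = 4 + w
f(k, G) = 206 + G*(4 + k) (f(k, G) = (4 + k)*G + 206 = G*(4 + k) + 206 = 206 + G*(4 + k))
f(-57, 161) + 33000 = (206 + 161*(4 - 57)) + 33000 = (206 + 161*(-53)) + 33000 = (206 - 8533) + 33000 = -8327 + 33000 = 24673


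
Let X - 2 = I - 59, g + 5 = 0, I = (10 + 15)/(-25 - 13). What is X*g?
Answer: 10955/38 ≈ 288.29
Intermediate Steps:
I = -25/38 (I = 25/(-38) = 25*(-1/38) = -25/38 ≈ -0.65790)
g = -5 (g = -5 + 0 = -5)
X = -2191/38 (X = 2 + (-25/38 - 59) = 2 - 2267/38 = -2191/38 ≈ -57.658)
X*g = -2191/38*(-5) = 10955/38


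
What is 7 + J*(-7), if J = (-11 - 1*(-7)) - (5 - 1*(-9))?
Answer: 133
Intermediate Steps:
J = -18 (J = (-11 + 7) - (5 + 9) = -4 - 1*14 = -4 - 14 = -18)
7 + J*(-7) = 7 - 18*(-7) = 7 + 126 = 133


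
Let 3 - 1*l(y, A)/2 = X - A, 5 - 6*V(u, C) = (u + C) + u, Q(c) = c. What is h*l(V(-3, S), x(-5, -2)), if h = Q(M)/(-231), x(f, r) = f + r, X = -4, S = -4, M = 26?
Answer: 0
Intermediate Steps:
V(u, C) = ⅚ - u/3 - C/6 (V(u, C) = ⅚ - ((u + C) + u)/6 = ⅚ - ((C + u) + u)/6 = ⅚ - (C + 2*u)/6 = ⅚ + (-u/3 - C/6) = ⅚ - u/3 - C/6)
l(y, A) = 14 + 2*A (l(y, A) = 6 - 2*(-4 - A) = 6 + (8 + 2*A) = 14 + 2*A)
h = -26/231 (h = 26/(-231) = 26*(-1/231) = -26/231 ≈ -0.11255)
h*l(V(-3, S), x(-5, -2)) = -26*(14 + 2*(-5 - 2))/231 = -26*(14 + 2*(-7))/231 = -26*(14 - 14)/231 = -26/231*0 = 0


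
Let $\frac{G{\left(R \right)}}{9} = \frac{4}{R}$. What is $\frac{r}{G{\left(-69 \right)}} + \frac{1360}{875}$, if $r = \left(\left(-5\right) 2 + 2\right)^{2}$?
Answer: $- \frac{63584}{525} \approx -121.11$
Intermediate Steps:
$G{\left(R \right)} = \frac{36}{R}$ ($G{\left(R \right)} = 9 \frac{4}{R} = \frac{36}{R}$)
$r = 64$ ($r = \left(-10 + 2\right)^{2} = \left(-8\right)^{2} = 64$)
$\frac{r}{G{\left(-69 \right)}} + \frac{1360}{875} = \frac{64}{36 \frac{1}{-69}} + \frac{1360}{875} = \frac{64}{36 \left(- \frac{1}{69}\right)} + 1360 \cdot \frac{1}{875} = \frac{64}{- \frac{12}{23}} + \frac{272}{175} = 64 \left(- \frac{23}{12}\right) + \frac{272}{175} = - \frac{368}{3} + \frac{272}{175} = - \frac{63584}{525}$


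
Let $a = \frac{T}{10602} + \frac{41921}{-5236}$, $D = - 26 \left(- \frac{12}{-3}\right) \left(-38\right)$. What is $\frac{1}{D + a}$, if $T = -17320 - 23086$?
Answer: $\frac{2523276}{9942168013} \approx 0.0002538$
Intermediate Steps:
$T = -40406$
$D = 3952$ ($D = - 26 \left(\left(-12\right) \left(- \frac{1}{3}\right)\right) \left(-38\right) = \left(-26\right) 4 \left(-38\right) = \left(-104\right) \left(-38\right) = 3952$)
$a = - \frac{29818739}{2523276}$ ($a = - \frac{40406}{10602} + \frac{41921}{-5236} = \left(-40406\right) \frac{1}{10602} + 41921 \left(- \frac{1}{5236}\right) = - \frac{20203}{5301} - \frac{3811}{476} = - \frac{29818739}{2523276} \approx -11.817$)
$\frac{1}{D + a} = \frac{1}{3952 - \frac{29818739}{2523276}} = \frac{1}{\frac{9942168013}{2523276}} = \frac{2523276}{9942168013}$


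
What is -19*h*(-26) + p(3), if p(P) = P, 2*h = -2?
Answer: -491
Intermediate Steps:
h = -1 (h = (1/2)*(-2) = -1)
-19*h*(-26) + p(3) = -(-19)*(-26) + 3 = -19*26 + 3 = -494 + 3 = -491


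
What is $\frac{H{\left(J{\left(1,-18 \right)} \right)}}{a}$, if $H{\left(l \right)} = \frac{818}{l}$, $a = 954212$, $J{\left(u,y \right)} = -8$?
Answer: $- \frac{409}{3816848} \approx -0.00010716$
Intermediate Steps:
$\frac{H{\left(J{\left(1,-18 \right)} \right)}}{a} = \frac{818 \frac{1}{-8}}{954212} = 818 \left(- \frac{1}{8}\right) \frac{1}{954212} = \left(- \frac{409}{4}\right) \frac{1}{954212} = - \frac{409}{3816848}$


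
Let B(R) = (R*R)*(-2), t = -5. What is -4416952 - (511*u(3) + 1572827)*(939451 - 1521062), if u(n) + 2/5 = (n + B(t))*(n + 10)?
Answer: 3665295090128/5 ≈ 7.3306e+11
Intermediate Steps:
B(R) = -2*R² (B(R) = R²*(-2) = -2*R²)
u(n) = -⅖ + (-50 + n)*(10 + n) (u(n) = -⅖ + (n - 2*(-5)²)*(n + 10) = -⅖ + (n - 2*25)*(10 + n) = -⅖ + (n - 50)*(10 + n) = -⅖ + (-50 + n)*(10 + n))
-4416952 - (511*u(3) + 1572827)*(939451 - 1521062) = -4416952 - (511*(-2502/5 + 3² - 40*3) + 1572827)*(939451 - 1521062) = -4416952 - (511*(-2502/5 + 9 - 120) + 1572827)*(-581611) = -4416952 - (511*(-3057/5) + 1572827)*(-581611) = -4416952 - (-1562127/5 + 1572827)*(-581611) = -4416952 - 6302008*(-581611)/5 = -4416952 - 1*(-3665317174888/5) = -4416952 + 3665317174888/5 = 3665295090128/5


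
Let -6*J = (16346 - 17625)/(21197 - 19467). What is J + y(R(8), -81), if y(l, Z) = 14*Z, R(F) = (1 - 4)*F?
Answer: -11769641/10380 ≈ -1133.9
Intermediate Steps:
R(F) = -3*F
J = 1279/10380 (J = -(16346 - 17625)/(6*(21197 - 19467)) = -(-1279)/(6*1730) = -⅙*(-1279/1730) = 1279/10380 ≈ 0.12322)
J + y(R(8), -81) = 1279/10380 + 14*(-81) = 1279/10380 - 1134 = -11769641/10380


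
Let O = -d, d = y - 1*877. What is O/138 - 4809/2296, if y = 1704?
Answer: -183031/22632 ≈ -8.0873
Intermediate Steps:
d = 827 (d = 1704 - 1*877 = 1704 - 877 = 827)
O = -827 (O = -1*827 = -827)
O/138 - 4809/2296 = -827/138 - 4809/2296 = -827*1/138 - 4809*1/2296 = -827/138 - 687/328 = -183031/22632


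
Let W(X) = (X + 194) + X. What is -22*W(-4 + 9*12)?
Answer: -8844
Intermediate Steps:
W(X) = 194 + 2*X (W(X) = (194 + X) + X = 194 + 2*X)
-22*W(-4 + 9*12) = -22*(194 + 2*(-4 + 9*12)) = -22*(194 + 2*(-4 + 108)) = -22*(194 + 2*104) = -22*(194 + 208) = -22*402 = -8844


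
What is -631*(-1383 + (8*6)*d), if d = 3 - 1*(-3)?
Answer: 690945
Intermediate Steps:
d = 6 (d = 3 + 3 = 6)
-631*(-1383 + (8*6)*d) = -631*(-1383 + (8*6)*6) = -631*(-1383 + 48*6) = -631*(-1383 + 288) = -631*(-1095) = 690945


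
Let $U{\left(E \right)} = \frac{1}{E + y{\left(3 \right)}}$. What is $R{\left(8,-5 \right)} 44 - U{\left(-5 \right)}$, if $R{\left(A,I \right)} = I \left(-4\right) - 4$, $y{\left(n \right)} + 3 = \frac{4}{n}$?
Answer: $\frac{14083}{20} \approx 704.15$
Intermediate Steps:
$y{\left(n \right)} = -3 + \frac{4}{n}$
$R{\left(A,I \right)} = -4 - 4 I$ ($R{\left(A,I \right)} = - 4 I - 4 = -4 - 4 I$)
$U{\left(E \right)} = \frac{1}{- \frac{5}{3} + E}$ ($U{\left(E \right)} = \frac{1}{E - \left(3 - \frac{4}{3}\right)} = \frac{1}{E + \left(-3 + 4 \cdot \frac{1}{3}\right)} = \frac{1}{E + \left(-3 + \frac{4}{3}\right)} = \frac{1}{E - \frac{5}{3}} = \frac{1}{- \frac{5}{3} + E}$)
$R{\left(8,-5 \right)} 44 - U{\left(-5 \right)} = \left(-4 - -20\right) 44 - \frac{3}{-5 + 3 \left(-5\right)} = \left(-4 + 20\right) 44 - \frac{3}{-5 - 15} = 16 \cdot 44 - \frac{3}{-20} = 704 - 3 \left(- \frac{1}{20}\right) = 704 - - \frac{3}{20} = 704 + \frac{3}{20} = \frac{14083}{20}$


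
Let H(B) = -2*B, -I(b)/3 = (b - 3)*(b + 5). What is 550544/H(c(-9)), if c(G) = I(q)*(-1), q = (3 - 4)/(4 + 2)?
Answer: 173856/29 ≈ 5995.0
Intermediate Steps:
q = -⅙ (q = -1/6 = -1*⅙ = -⅙ ≈ -0.16667)
I(b) = -3*(-3 + b)*(5 + b) (I(b) = -3*(b - 3)*(b + 5) = -3*(-3 + b)*(5 + b))
c(G) = -551/12 (c(G) = (45 - 6*(-⅙) - 3*(-⅙)²)*(-1) = (45 + 1 - 3*1/36)*(-1) = (45 + 1 - 1/12)*(-1) = (551/12)*(-1) = -551/12)
550544/H(c(-9)) = 550544/((-2*(-551/12))) = 550544/(551/6) = 550544*(6/551) = 173856/29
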